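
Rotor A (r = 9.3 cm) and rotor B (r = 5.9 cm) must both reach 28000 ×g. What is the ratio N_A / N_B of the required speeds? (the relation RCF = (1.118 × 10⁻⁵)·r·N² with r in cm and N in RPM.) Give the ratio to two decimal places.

0.80

At fixed RCF, N ∝ 1/√r, so N_A/N_B = √(r_B/r_A) = √(5.9/9.3) = √0.634409 = 0.7965.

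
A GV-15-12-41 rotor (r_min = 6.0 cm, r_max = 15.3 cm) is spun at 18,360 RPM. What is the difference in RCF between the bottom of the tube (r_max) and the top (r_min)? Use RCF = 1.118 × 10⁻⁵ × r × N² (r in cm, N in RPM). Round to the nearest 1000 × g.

≈ 35000 ×g

ΔRCF = 1.118 × 10⁻⁵ × (r_max − r_min) × N² = 1.118 × 10⁻⁵ × 9.3 × 337,089,600 ≈ 35,048.6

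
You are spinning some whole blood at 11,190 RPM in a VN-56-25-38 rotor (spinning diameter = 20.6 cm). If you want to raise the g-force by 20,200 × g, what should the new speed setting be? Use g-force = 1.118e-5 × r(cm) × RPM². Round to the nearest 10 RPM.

17340 RPM

r = 20.6 / 2 = 10.3 cm
Current RCF = 1.118 × 10⁻⁵ × 10.3 × (11190)² = 1.118 × 10⁻⁵ × 10.3 × 125,216,100 ≈ 14,419.1 × g
Target RCF = 14,419.1 + 20,200 = 34,619.1 × g
N² = 34,619.1 / (11.5154 × 10⁻⁵) = 300,633,065
N ≈ √300,633,065 ≈ 17,338.8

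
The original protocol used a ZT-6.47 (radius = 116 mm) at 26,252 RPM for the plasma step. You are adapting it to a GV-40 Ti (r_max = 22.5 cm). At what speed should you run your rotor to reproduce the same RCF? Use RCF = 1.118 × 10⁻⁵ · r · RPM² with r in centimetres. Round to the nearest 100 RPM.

Original rotor: r = 116 mm = 11.6 cm
RCF_original = 1.118 × 10⁻⁵ × 11.6 × (26252)² = 1.118 × 10⁻⁵ × 11.6 × 689,167,504 ≈ 89,376.8 × g
89,376.8 = 1.118 × 10⁻⁵ × 22.5 × N²
N² = 89,376.8 / (25.155 × 10⁻⁵) = 355,304,313
N ≈ √355,304,313 ≈ 18,849.5

18800 RPM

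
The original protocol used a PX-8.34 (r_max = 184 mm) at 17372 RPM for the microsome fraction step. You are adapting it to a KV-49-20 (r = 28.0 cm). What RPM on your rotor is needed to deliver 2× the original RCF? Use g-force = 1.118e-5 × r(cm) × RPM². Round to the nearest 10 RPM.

Original rotor: r = 184 mm = 18.4 cm
RCF_original = 1.118 × 10⁻⁵ × 18.4 × (17372)² = 1.118 × 10⁻⁵ × 18.4 × 301,786,384 ≈ 62,081.1 × g
Target RCF = 2 × 62,081.1 ≈ 124,162.2 × g
124,162.2 = 1.118 × 10⁻⁵ × 28 × N²
N² = 124,162.2 / (31.304 × 10⁻⁵) = 396,633,657
N ≈ √396,633,657 ≈ 19,915.7

19920 RPM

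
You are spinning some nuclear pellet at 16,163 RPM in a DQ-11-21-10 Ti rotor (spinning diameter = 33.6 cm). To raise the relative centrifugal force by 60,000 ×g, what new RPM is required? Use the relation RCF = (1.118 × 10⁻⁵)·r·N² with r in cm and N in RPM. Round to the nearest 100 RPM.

24100 RPM

r = 33.6 / 2 = 16.8 cm
Current RCF = 1.118 × 10⁻⁵ × 16.8 × (16163)² = 1.118 × 10⁻⁵ × 16.8 × 261,242,569 ≈ 49,067.6 × g
Target RCF = 49,067.6 + 60,000 = 109,067.6 × g
N² = 109,067.6 / (18.7824 × 10⁻⁵) = 580,690,434
N ≈ √580,690,434 ≈ 24,097.5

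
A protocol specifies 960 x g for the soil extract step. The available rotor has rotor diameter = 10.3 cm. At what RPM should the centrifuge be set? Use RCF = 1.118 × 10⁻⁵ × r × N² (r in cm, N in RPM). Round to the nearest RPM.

r = 10.3 / 2 = 5.15 cm
960 = 1.118 × 10⁻⁵ × 5.15 × N²
N² = 960 / (5.7577 × 10⁻⁵) = 16,673,324
N ≈ √16,673,324 ≈ 4,083.3

4083 RPM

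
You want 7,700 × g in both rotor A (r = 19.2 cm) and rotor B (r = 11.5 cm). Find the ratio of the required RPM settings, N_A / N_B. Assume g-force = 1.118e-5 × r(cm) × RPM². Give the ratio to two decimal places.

0.77

At fixed RCF, N ∝ 1/√r, so N_A/N_B = √(r_B/r_A) = √(11.5/19.2) = √0.598958 = 0.7739.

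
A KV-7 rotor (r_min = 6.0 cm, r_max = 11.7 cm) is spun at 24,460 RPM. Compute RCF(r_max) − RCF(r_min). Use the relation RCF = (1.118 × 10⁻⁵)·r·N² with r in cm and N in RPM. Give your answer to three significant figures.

38100 ×g

RCF_max = 1.118 × 10⁻⁵ × 11.7 × (24460)² = 1.118 × 10⁻⁵ × 11.7 × 598,291,600 ≈ 78,260.1 × g
RCF_min = 1.118 × 10⁻⁵ × 6 × (24460)² = 1.118 × 10⁻⁵ × 6 × 598,291,600 ≈ 40,133.4 × g
ΔRCF = 78,260.1 − 40,133.4 = 38,126.7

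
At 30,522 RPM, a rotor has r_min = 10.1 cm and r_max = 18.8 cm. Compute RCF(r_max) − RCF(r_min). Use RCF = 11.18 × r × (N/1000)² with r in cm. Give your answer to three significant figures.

ΔRCF ≈ 90600 ×g

ΔRCF = 11.18 × (r_max − r_min) × (N/1000)² = 11.18 × 8.7 × 931.592484 ≈ 90,612.3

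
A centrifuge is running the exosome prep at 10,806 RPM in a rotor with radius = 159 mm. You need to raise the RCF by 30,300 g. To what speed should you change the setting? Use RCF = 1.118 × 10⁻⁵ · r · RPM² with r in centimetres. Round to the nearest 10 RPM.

r = 159 mm = 15.9 cm
Current RCF = 1.118 × 10⁻⁵ × 15.9 × (10806)² = 1.118 × 10⁻⁵ × 15.9 × 116,769,636 ≈ 20,757.2 × g
Target RCF = 20,757.2 + 30,300 = 51,057.2 × g
N² = 51,057.2 / (17.7762 × 10⁻⁵) = 287,222,241
N ≈ √287,222,241 ≈ 16,947.6

N₂ ≈ 16950 RPM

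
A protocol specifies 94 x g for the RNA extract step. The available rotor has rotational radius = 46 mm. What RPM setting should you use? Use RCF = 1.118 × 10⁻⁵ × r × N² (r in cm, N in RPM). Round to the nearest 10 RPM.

r = 46 mm = 4.6 cm
94 = 1.118 × 10⁻⁵ × 4.6 × N²
N² = 94 / (5.1428 × 10⁻⁵) = 1,827,798
N ≈ √1,827,798 ≈ 1,352.0

N ≈ 1350 RPM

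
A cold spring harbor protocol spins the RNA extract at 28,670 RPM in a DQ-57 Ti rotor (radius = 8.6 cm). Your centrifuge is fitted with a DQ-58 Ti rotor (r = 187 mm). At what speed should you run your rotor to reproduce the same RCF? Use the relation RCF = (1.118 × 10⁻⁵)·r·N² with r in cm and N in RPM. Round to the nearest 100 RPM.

RCF_original = 1.118 × 10⁻⁵ × 8.6 × (28670)² = 1.118 × 10⁻⁵ × 8.6 × 821,968,900 ≈ 79,030.7 × g
Your rotor: r = 187 mm = 18.7 cm
79,030.7 = 1.118 × 10⁻⁵ × 18.7 × N²
N² = 79,030.7 / (20.9066 × 10⁻⁵) = 378,017,946
N ≈ √378,017,946 ≈ 19,442.7

≈ 19400 RPM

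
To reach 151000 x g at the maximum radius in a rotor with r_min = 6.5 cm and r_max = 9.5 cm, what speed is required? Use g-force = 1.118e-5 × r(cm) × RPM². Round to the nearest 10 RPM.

≈ 37710 RPM

Use r_max = 9.5 cm.
RCF = 1.118 × 10⁻⁵ × r × N²
151,000 = 1.118 × 10⁻⁵ × 9.5 × N²
N² = 151,000 / (10.621 × 10⁻⁵) = 1,421,711,703
N ≈ √1,421,711,703 ≈ 37,705.6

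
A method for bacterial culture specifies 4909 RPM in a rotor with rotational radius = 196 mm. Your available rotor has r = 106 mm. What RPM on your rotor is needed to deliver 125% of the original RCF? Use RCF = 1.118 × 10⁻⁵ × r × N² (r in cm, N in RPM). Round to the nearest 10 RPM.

≈ 7460 RPM

Original rotor: r = 196 mm = 19.6 cm
RCF_original = 1.118 × 10⁻⁵ × 19.6 × (4909)² = 1.118 × 10⁻⁵ × 19.6 × 24,098,281 ≈ 5,280.6 × g
Target RCF = 1.25 × 5,280.6 ≈ 6,600.8 × g
Your rotor: r = 106 mm = 10.6 cm
6,600.8 = 1.118 × 10⁻⁵ × 10.6 × N²
N² = 6,600.8 / (11.8508 × 10⁻⁵) = 55,699,193
N ≈ √55,699,193 ≈ 7,463.2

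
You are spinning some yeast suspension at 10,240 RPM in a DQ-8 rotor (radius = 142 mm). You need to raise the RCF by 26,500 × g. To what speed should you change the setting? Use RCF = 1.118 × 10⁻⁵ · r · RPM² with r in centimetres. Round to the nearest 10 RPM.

N₂ ≈ 16490 RPM

r = 142 mm = 14.2 cm
Current RCF = 1.118 × 10⁻⁵ × 14.2 × (10240)² = 1.118 × 10⁻⁵ × 14.2 × 104,857,600 ≈ 16,646.8 × g
Target RCF = 16,646.8 + 26,500 = 43,146.8 × g
N² = 43,146.8 / (15.8756 × 10⁻⁵) = 271,780,594
N ≈ √271,780,594 ≈ 16,485.8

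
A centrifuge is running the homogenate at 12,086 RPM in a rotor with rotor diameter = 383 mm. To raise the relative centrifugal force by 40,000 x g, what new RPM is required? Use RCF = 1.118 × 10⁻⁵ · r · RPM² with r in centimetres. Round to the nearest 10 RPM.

r = 383 mm / 2 = 191.5 mm = 19.15 cm
Current RCF = 1.118 × 10⁻⁵ × 19.15 × (12086)² = 1.118 × 10⁻⁵ × 19.15 × 146,071,396 ≈ 31,273.4 × g
Target RCF = 31,273.4 + 40,000 = 71,273.4 × g
N² = 71,273.4 / (21.4097 × 10⁻⁵) = 332,902,376
N ≈ √332,902,376 ≈ 18,245.6

N₂ ≈ 18250 RPM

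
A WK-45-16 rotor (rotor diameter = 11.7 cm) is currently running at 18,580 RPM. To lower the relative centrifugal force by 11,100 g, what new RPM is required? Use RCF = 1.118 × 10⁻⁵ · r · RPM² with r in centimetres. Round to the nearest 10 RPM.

N₂ ≈ 13250 RPM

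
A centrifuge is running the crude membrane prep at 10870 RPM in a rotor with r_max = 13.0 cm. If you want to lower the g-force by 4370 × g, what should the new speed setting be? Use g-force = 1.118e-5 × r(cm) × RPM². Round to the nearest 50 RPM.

9400 RPM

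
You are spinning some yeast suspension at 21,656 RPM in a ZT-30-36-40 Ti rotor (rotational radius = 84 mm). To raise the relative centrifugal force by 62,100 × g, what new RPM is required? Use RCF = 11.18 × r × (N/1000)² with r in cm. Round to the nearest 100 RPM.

33600 RPM

r = 84 mm = 8.4 cm
Current RCF = 11.18 × 8.4 × (21.656)² = 11.18 × 8.4 × 468.982336 ≈ 44,043.1 × g
Target RCF = 44,043.1 + 62,100 = 106,143.1 × g
(N/1000)² = 106,143.1 / 93.912 = 1130.24
N = 1000 × √1130.24 ≈ 33,619.0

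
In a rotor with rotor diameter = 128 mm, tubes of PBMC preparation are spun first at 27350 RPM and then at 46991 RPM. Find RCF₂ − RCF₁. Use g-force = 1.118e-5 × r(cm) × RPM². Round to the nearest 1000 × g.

104000 g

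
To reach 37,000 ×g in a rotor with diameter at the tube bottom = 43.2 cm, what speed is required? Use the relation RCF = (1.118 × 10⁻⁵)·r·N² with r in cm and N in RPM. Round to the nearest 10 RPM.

≈ 12380 RPM

r = 43.2 / 2 = 21.6 cm
RCF = 1.118 × 10⁻⁵ × r × N²
37,000 = 1.118 × 10⁻⁵ × 21.6 × N²
N² = 37,000 / (24.1488 × 10⁻⁵) = 153,216,723
N ≈ √153,216,723 ≈ 12,378.1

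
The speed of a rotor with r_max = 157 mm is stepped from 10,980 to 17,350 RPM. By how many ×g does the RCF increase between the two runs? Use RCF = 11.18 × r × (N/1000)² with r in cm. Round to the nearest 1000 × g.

32000 ×g

r = 157 mm = 15.7 cm
RCF₁ = 11.18 × 15.7 × (10.98)² = 11.18 × 15.7 × 120.5604 ≈ 21,161.5 × g
RCF₂ = 11.18 × 15.7 × (17.35)² = 11.18 × 15.7 × 301.0225 ≈ 52,837.3 × g
Increase = 52,837.3 − 21,161.5 = 31,675.8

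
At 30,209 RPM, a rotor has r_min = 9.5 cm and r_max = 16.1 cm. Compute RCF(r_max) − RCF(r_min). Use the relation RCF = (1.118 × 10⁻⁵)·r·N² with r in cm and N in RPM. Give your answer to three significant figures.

67300 g

RCF_max = 1.118 × 10⁻⁵ × 16.1 × (30209)² = 1.118 × 10⁻⁵ × 16.1 × 912,583,681 ≈ 164,263.2 × g
RCF_min = 1.118 × 10⁻⁵ × 9.5 × (30209)² = 1.118 × 10⁻⁵ × 9.5 × 912,583,681 ≈ 96,925.5 × g
ΔRCF = 164,263.2 − 96,925.5 = 67,337.7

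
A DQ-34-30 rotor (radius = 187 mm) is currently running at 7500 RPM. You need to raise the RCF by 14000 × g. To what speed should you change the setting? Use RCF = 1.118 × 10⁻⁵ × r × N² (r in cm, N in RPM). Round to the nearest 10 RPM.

r = 187 mm = 18.7 cm
Current RCF = 1.118 × 10⁻⁵ × 18.7 × (7500)² = 1.118 × 10⁻⁵ × 18.7 × 56,250,000 ≈ 11,760 × g
Target RCF = 11,760 + 14,000 = 25,760 × g
N² = 25,760 / (20.9066 × 10⁻⁵) = 123,214,679
N ≈ √123,214,679 ≈ 11,100.2

≈ 11100 RPM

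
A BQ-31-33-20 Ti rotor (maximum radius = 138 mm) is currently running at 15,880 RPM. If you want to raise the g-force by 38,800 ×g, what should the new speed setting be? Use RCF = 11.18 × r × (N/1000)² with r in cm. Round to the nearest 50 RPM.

≈ 22450 RPM

r = 138 mm = 13.8 cm
Current RCF = 11.18 × 13.8 × (15.88)² = 11.18 × 13.8 × 252.1744 ≈ 38,906.5 × g
Target RCF = 38,906.5 + 38,800 = 77,706.5 × g
(N/1000)² = 77,706.5 / 154.284 = 503.6588
N = 1000 × √503.6588 ≈ 22,442.3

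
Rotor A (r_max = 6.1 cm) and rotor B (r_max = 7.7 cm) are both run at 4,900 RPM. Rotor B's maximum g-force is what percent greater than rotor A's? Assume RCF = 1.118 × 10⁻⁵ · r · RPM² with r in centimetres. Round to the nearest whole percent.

26%

At equal RPM, RCF scales linearly with r: ratio = 7.7 / 6.1 = 1.2623.
So rotor B delivers 26.2% more g-force.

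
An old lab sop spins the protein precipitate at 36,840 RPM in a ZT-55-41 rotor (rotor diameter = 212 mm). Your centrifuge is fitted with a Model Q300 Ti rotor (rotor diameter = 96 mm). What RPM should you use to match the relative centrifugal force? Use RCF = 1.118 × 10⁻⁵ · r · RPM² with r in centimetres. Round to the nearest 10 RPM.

Original rotor: r = 212 mm / 2 = 106 mm = 10.6 cm
RCF_original = 1.118 × 10⁻⁵ × 10.6 × (36840)² = 1.118 × 10⁻⁵ × 10.6 × 1,357,185,600 ≈ 160,837.4 × g
Your rotor: r = 96 mm / 2 = 48 mm = 4.8 cm
160,837.4 = 1.118 × 10⁻⁵ × 4.8 × N²
N² = 160,837.4 / (5.3664 × 10⁻⁵) = 2,997,119,112
N ≈ √2,997,119,112 ≈ 54,746.0

≈ 54750 RPM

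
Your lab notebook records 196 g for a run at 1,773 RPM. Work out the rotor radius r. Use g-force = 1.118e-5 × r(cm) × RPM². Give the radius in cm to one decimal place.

196 = 1.118 × 10⁻⁵ × r × (1773)²
r = 196 / (1.118 × 10⁻⁵ × 3,143,529) = 196 / 35.14465 ≈ 5.577 cm

≈ 5.6 cm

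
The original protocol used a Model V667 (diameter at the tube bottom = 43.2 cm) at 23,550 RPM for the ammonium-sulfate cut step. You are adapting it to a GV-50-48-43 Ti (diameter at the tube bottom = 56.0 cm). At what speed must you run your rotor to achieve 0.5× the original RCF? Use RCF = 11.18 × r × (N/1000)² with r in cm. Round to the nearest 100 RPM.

14600 RPM

Original rotor: r = 43.2 / 2 = 21.6 cm
RCF_original = 11.18 × 21.6 × (23.55)² = 11.18 × 21.6 × 554.6025 ≈ 133,929.8 × g
Target RCF = 0.5 × 133,929.8 ≈ 66,964.9 × g
Your rotor: r = 56.0 / 2 = 28 cm
66,964.9 = 11.18 × 28 × (N/1000)²
(N/1000)² = 66,964.9 / 313.04 = 213.918
N = 1000 × √213.918 ≈ 14,625.9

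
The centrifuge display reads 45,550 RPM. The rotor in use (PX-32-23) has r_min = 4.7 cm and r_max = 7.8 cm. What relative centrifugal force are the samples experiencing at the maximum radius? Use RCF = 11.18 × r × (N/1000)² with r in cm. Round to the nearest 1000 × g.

Use r_max = 7.8 cm.
RCF = 11.18 × r × (N/1000)²
RCF = 11.18 × 7.8 × (45.55)² = 11.18 × 7.8 × 2,074.8025 ≈ 180,931.1 × g

RCF ≈ 181000 × g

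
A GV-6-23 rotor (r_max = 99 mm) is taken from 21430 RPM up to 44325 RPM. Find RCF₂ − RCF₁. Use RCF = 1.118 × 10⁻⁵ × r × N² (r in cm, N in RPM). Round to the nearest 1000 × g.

≈ 167000 g

r = 99 mm = 9.9 cm
RCF₁ = 1.118 × 10⁻⁵ × 9.9 × (21430)² = 1.118 × 10⁻⁵ × 9.9 × 459,244,900 ≈ 50,830.1 × g
RCF₂ = 1.118 × 10⁻⁵ × 9.9 × (44325)² = 1.118 × 10⁻⁵ × 9.9 × 1,964,705,625 ≈ 217,457.5 × g
Increase = 217,457.5 − 50,830.1 = 166,627.4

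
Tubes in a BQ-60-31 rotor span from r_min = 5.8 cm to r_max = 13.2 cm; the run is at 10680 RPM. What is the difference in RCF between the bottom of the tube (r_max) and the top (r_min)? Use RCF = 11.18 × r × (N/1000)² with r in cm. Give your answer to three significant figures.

9440 ×g

ΔRCF = 11.18 × (r_max − r_min) × (N/1000)² = 11.18 × 7.4 × 114.0624 ≈ 9,436.6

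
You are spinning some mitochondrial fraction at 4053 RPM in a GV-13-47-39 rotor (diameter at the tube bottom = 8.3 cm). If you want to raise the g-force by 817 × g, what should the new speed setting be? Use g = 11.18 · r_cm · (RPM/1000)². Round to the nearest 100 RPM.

r = 8.3 / 2 = 4.15 cm
Current RCF = 11.18 × 4.15 × (4.053)² = 11.18 × 4.15 × 16.426809 ≈ 762.2 × g
Target RCF = 762.2 + 817 = 1,579.2 × g
(N/1000)² = 1,579.2 / 46.397 = 34.03668
N = 1000 × √34.03668 ≈ 5,834.1

5800 RPM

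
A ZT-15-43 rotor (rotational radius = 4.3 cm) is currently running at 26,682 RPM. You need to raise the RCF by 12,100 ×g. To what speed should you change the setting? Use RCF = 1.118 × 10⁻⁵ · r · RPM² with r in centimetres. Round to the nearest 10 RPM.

N₂ ≈ 31040 RPM

Current RCF = 1.118 × 10⁻⁵ × 4.3 × (26682)² = 1.118 × 10⁻⁵ × 4.3 × 711,929,124 ≈ 34,225.3 × g
Target RCF = 34,225.3 + 12,100 = 46,325.3 × g
N² = 46,325.3 / (4.8074 × 10⁻⁵) = 963,624,828
N ≈ √963,624,828 ≈ 31,042.3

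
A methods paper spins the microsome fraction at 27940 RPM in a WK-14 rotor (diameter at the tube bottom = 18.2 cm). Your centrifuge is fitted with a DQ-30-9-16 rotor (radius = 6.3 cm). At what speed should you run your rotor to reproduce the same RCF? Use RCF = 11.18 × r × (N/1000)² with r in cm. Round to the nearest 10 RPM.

≈ 33580 RPM

Original rotor: r = 18.2 / 2 = 9.1 cm
RCF_original = 11.18 × 9.1 × (27.94)² = 11.18 × 9.1 × 780.6436 ≈ 79,421.1 × g
79,421.1 = 11.18 × 6.3 × (N/1000)²
(N/1000)² = 79,421.1 / 70.434 = 1127.596
N = 1000 × √1127.596 ≈ 33,579.7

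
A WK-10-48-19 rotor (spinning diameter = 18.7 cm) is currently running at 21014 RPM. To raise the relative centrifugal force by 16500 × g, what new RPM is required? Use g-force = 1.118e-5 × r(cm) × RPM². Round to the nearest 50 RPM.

r = 18.7 / 2 = 9.35 cm
Current RCF = 1.118 × 10⁻⁵ × 9.35 × (21014)² = 1.118 × 10⁻⁵ × 9.35 × 441,588,196 ≈ 46,160.5 × g
Target RCF = 46,160.5 + 16,500 = 62,660.5 × g
N² = 62,660.5 / (10.4533 × 10⁻⁵) = 599,432,715
N ≈ √599,432,715 ≈ 24,483.3

≈ 24500 RPM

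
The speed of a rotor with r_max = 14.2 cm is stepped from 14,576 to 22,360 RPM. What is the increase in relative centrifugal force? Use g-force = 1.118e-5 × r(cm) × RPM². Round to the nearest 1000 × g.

≈ 46000 g

RCF₁ = 1.118 × 10⁻⁵ × 14.2 × (14576)² = 1.118 × 10⁻⁵ × 14.2 × 212,459,776 ≈ 33,729.3 × g
RCF₂ = 1.118 × 10⁻⁵ × 14.2 × (22360)² = 1.118 × 10⁻⁵ × 14.2 × 499,969,600 ≈ 79,373.2 × g
Increase = 79,373.2 − 33,729.3 = 45,643.9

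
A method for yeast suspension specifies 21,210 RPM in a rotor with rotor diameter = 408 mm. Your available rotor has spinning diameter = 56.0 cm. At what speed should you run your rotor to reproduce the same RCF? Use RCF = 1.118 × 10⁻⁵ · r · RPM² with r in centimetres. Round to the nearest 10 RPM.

≈ 18100 RPM

Original rotor: r = 408 mm / 2 = 204 mm = 20.4 cm
RCF = 1.118 × 10⁻⁵ × r × N²
RCF_original = 1.118 × 10⁻⁵ × 20.4 × (21210)² = 1.118 × 10⁻⁵ × 20.4 × 449,864,100 ≈ 102,601.4 × g
Your rotor: r = 56.0 / 2 = 28 cm
102,601.4 = 1.118 × 10⁻⁵ × 28 × N²
N² = 102,601.4 / (31.304 × 10⁻⁵) = 327,758,114
N ≈ √327,758,114 ≈ 18,104.1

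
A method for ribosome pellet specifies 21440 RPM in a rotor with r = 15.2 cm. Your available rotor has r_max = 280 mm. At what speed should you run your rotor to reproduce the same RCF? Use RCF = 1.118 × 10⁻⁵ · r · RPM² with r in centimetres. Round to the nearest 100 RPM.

15800 RPM

RCF_original = 1.118 × 10⁻⁵ × 15.2 × (21440)² = 1.118 × 10⁻⁵ × 15.2 × 459,673,600 ≈ 78,115.1 × g
Your rotor: r = 280 mm = 28.0 cm
78,115.1 = 1.118 × 10⁻⁵ × 28 × N²
N² = 78,115.1 / (31.304 × 10⁻⁵) = 249,537,120
N ≈ √249,537,120 ≈ 15,796.7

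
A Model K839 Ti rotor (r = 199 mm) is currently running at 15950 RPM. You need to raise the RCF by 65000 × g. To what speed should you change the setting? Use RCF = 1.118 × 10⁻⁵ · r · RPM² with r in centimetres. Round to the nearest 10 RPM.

N₂ ≈ 23380 RPM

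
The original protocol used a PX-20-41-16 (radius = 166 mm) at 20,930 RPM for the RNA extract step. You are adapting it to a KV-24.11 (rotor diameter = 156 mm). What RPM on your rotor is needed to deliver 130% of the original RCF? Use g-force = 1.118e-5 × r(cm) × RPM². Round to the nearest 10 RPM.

34810 RPM

Original rotor: r = 166 mm = 16.6 cm
RCF = 1.118 × 10⁻⁵ × r × N²
RCF_original = 1.118 × 10⁻⁵ × 16.6 × (20930)² = 1.118 × 10⁻⁵ × 16.6 × 438,064,900 ≈ 81,299.6 × g
Target RCF = 1.3 × 81,299.6 ≈ 105,689.5 × g
Your rotor: r = 156 mm / 2 = 78 mm = 7.8 cm
105,689.5 = 1.118 × 10⁻⁵ × 7.8 × N²
N² = 105,689.5 / (8.7204 × 10⁻⁵) = 1,211,979,955
N ≈ √1,211,979,955 ≈ 34,813.5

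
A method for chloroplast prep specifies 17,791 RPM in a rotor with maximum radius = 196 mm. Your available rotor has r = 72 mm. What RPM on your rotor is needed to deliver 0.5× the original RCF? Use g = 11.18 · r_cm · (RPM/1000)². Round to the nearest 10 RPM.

Original rotor: r = 196 mm = 19.6 cm
RCF_original = 11.18 × 19.6 × (17.791)² = 11.18 × 19.6 × 316.519681 ≈ 69,358.3 × g
Target RCF = 0.5 × 69,358.3 ≈ 34,679.2 × g
Your rotor: r = 72 mm = 7.2 cm
34,679.2 = 11.18 × 7.2 × (N/1000)²
(N/1000)² = 34,679.2 / 80.496 = 430.8189
N = 1000 × √430.8189 ≈ 20,756.2

≈ 20760 RPM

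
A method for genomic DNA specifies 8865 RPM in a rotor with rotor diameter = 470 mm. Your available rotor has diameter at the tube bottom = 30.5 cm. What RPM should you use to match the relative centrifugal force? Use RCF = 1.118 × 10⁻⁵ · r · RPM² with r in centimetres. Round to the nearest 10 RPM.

≈ 11000 RPM

Original rotor: r = 470 mm / 2 = 235 mm = 23.5 cm
RCF_original = 1.118 × 10⁻⁵ × 23.5 × (8865)² = 1.118 × 10⁻⁵ × 23.5 × 78,588,225 ≈ 20,647.5 × g
Your rotor: r = 30.5 / 2 = 15.25 cm
20,647.5 = 1.118 × 10⁻⁵ × 15.25 × N²
N² = 20,647.5 / (17.0495 × 10⁻⁵) = 121,103,258
N ≈ √121,103,258 ≈ 11,004.7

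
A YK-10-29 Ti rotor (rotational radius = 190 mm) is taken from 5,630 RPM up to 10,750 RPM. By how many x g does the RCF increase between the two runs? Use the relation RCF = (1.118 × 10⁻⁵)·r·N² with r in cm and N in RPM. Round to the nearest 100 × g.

≈ 17800 x g

r = 190 mm = 19.0 cm
RCF₁ = 1.118 × 10⁻⁵ × 19 × (5630)² = 1.118 × 10⁻⁵ × 19 × 31,696,900 ≈ 6,733.1 × g
RCF₂ = 1.118 × 10⁻⁵ × 19 × (10750)² = 1.118 × 10⁻⁵ × 19 × 115,562,500 ≈ 24,547.8 × g
Increase = 24,547.8 − 6,733.1 = 17,814.7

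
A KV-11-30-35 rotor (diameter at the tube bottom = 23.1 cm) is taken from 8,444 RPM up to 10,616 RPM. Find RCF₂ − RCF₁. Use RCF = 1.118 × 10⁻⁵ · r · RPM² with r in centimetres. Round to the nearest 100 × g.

≈ 5300 × g

r = 23.1 / 2 = 11.55 cm
RCF₁ = 1.118 × 10⁻⁵ × 11.55 × (8444)² = 1.118 × 10⁻⁵ × 11.55 × 71,301,136 ≈ 9,207 × g
RCF₂ = 1.118 × 10⁻⁵ × 11.55 × (10616)² = 1.118 × 10⁻⁵ × 11.55 × 112,699,456 ≈ 14,552.8 × g
Increase = 14,552.8 − 9,207 = 5,345.8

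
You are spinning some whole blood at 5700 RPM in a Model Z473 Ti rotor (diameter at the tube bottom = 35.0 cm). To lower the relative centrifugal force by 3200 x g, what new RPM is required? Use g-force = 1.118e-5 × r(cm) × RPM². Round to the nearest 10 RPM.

r = 35.0 / 2 = 17.5 cm
Current RCF = 1.118 × 10⁻⁵ × 17.5 × (5700)² = 1.118 × 10⁻⁵ × 17.5 × 32,490,000 ≈ 6,356.7 × g
Target RCF = 6,356.7 − 3,200 = 3,156.7 × g
N² = 3,156.7 / (19.565 × 10⁻⁵) = 16,134,424
N ≈ √16,134,424 ≈ 4,016.8

4020 RPM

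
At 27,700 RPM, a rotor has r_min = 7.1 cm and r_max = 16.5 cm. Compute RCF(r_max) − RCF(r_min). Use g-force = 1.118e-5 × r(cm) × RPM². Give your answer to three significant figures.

ΔRCF = 1.118 × 10⁻⁵ × (r_max − r_min) × N² = 1.118 × 10⁻⁵ × 9.4 × 767,290,000 ≈ 80,636

ΔRCF ≈ 80600 ×g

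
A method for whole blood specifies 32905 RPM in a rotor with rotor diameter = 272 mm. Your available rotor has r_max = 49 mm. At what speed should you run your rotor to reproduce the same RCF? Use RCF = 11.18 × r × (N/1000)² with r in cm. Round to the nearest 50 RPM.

Original rotor: r = 272 mm / 2 = 136 mm = 13.6 cm
RCF_original = 11.18 × 13.6 × (32.905)² = 11.18 × 13.6 × 1,082.739025 ≈ 164,628.3 × g
Your rotor: r = 49 mm = 4.9 cm
164,628.3 = 11.18 × 4.9 × (N/1000)²
(N/1000)² = 164,628.3 / 54.782 = 3005.153
N = 1000 × √3005.153 ≈ 54,819.3

54800 RPM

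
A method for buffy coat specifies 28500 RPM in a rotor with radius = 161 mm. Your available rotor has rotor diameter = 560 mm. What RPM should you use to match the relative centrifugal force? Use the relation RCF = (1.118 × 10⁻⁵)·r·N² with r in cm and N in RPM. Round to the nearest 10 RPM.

Original rotor: r = 161 mm = 16.1 cm
RCF_original = 1.118 × 10⁻⁵ × 16.1 × (28500)² = 1.118 × 10⁻⁵ × 16.1 × 812,250,000 ≈ 146,203.4 × g
Your rotor: r = 560 mm / 2 = 280 mm = 28 cm
146,203.4 = 1.118 × 10⁻⁵ × 28 × N²
N² = 146,203.4 / (31.304 × 10⁻⁵) = 467,043,828
N ≈ √467,043,828 ≈ 21,611.2

≈ 21610 RPM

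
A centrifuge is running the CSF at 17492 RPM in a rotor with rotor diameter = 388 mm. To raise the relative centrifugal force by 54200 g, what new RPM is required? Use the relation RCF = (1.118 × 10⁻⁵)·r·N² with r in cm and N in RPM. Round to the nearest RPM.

23577 RPM

r = 388 mm / 2 = 194 mm = 19.4 cm
Current RCF = 1.118 × 10⁻⁵ × 19.4 × (17492)² = 1.118 × 10⁻⁵ × 19.4 × 305,970,064 ≈ 66,362.5 × g
Target RCF = 66,362.5 + 54,200 = 120,562.5 × g
N² = 120,562.5 / (21.6892 × 10⁻⁵) = 555,864,209
N ≈ √555,864,209 ≈ 23,576.8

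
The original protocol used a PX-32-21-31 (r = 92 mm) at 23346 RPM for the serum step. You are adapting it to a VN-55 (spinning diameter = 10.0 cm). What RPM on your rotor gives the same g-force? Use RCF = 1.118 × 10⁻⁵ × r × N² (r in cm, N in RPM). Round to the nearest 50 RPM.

≈ 31650 RPM

Original rotor: r = 92 mm = 9.2 cm
RCF_original = 1.118 × 10⁻⁵ × 9.2 × (23346)² = 1.118 × 10⁻⁵ × 9.2 × 545,035,716 ≈ 56,060.2 × g
Your rotor: r = 10.0 / 2 = 5 cm
56,060.2 = 1.118 × 10⁻⁵ × 5 × N²
N² = 56,060.2 / (5.59 × 10⁻⁵) = 1,002,865,832
N ≈ √1,002,865,832 ≈ 31,668.1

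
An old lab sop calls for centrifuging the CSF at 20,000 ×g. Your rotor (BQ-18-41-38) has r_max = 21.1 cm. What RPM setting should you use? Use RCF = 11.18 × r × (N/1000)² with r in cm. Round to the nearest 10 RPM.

20,000 = 11.18 × 21.1 × (N/1000)²
(N/1000)² = 20,000 / 235.898 = 84.78241
N = 1000 × √84.78241 ≈ 9,207.7

N ≈ 9210 RPM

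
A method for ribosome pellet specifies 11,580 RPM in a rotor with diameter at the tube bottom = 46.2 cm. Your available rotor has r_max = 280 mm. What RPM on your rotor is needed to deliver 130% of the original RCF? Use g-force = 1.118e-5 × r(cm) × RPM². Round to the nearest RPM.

Original rotor: r = 46.2 / 2 = 23.1 cm
RCF_original = 1.118 × 10⁻⁵ × 23.1 × (11580)² = 1.118 × 10⁻⁵ × 23.1 × 134,096,400 ≈ 34,631.5 × g
Target RCF = 1.3 × 34,631.5 ≈ 45,021 × g
Your rotor: r = 280 mm = 28.0 cm
45,021 = 1.118 × 10⁻⁵ × 28 × N²
N² = 45,021 / (31.304 × 10⁻⁵) = 143,818,681
N ≈ √143,818,681 ≈ 11,992.4

11992 RPM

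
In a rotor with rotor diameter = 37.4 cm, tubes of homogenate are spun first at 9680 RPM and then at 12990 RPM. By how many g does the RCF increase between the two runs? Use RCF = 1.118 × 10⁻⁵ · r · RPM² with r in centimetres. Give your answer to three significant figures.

≈ 15700 g

r = 37.4 / 2 = 18.7 cm
RCF₁ = 1.118 × 10⁻⁵ × 18.7 × (9680)² = 1.118 × 10⁻⁵ × 18.7 × 93,702,400 ≈ 19,590 × g
RCF₂ = 1.118 × 10⁻⁵ × 18.7 × (12990)² = 1.118 × 10⁻⁵ × 18.7 × 168,740,100 ≈ 35,277.8 × g
Increase = 35,277.8 − 19,590 = 15,687.8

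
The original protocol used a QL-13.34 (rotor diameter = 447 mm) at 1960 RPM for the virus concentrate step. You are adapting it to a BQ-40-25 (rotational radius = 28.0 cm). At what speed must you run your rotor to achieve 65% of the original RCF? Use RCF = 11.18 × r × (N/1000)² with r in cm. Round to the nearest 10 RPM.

Original rotor: r = 447 mm / 2 = 223.5 mm = 22.35 cm
RCF_original = 11.18 × 22.35 × (1.96)² = 11.18 × 22.35 × 3.8416 ≈ 959.9 × g
Target RCF = 0.65 × 959.9 ≈ 623.9 × g
623.9 = 11.18 × 28 × (N/1000)²
(N/1000)² = 623.9 / 313.04 = 1.993036
N = 1000 × √1.993036 ≈ 1,411.7

≈ 1410 RPM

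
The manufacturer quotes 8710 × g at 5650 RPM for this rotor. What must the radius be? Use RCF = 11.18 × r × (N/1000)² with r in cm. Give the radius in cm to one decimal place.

8710 = 11.18 × r × (5.65)²
r = 8710 / (11.18 × 31.9225) = 8710 / 356.8936 ≈ 24.405 cm

r ≈ 24.4 cm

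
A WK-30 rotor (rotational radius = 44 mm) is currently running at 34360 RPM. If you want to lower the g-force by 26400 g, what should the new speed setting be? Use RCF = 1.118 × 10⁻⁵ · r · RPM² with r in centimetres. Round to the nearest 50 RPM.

N₂ ≈ 25400 RPM

r = 44 mm = 4.4 cm
Current RCF = 1.118 × 10⁻⁵ × 4.4 × (34360)² = 1.118 × 10⁻⁵ × 4.4 × 1,180,609,600 ≈ 58,076.5 × g
Target RCF = 58,076.5 − 26,400 = 31,676.5 × g
N² = 31,676.5 / (4.9192 × 10⁻⁵) = 643,936,006
N ≈ √643,936,006 ≈ 25,375.9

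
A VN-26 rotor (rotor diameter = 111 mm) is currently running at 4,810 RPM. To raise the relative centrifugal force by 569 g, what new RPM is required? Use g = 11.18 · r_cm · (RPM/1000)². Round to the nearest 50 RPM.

r = 111 mm / 2 = 55.5 mm = 5.55 cm
Current RCF = 11.18 × 5.55 × (4.81)² = 11.18 × 5.55 × 23.1361 ≈ 1,435.6 × g
Target RCF = 1,435.6 + 569 = 2,004.6 × g
(N/1000)² = 2,004.6 / 62.049 = 32.30673
N = 1000 × √32.30673 ≈ 5,683.9

5700 RPM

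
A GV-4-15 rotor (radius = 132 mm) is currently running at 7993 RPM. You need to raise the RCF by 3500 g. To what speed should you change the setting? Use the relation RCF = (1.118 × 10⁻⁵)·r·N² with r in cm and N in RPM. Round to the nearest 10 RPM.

r = 132 mm = 13.2 cm
Current RCF = 1.118 × 10⁻⁵ × 13.2 × (7993)² = 1.118 × 10⁻⁵ × 13.2 × 63,888,049 ≈ 9,428.3 × g
Target RCF = 9,428.3 + 3,500 = 12,928.3 × g
N² = 12,928.3 / (14.7576 × 10⁻⁵) = 87,604,353
N ≈ √87,604,353 ≈ 9,359.7

9360 RPM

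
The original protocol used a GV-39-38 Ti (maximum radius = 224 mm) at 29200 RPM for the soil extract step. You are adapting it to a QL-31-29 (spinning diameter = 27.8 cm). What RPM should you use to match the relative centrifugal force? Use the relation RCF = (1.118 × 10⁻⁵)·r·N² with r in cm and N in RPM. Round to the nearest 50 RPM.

≈ 37050 RPM

Original rotor: r = 224 mm = 22.4 cm
RCF_original = 1.118 × 10⁻⁵ × 22.4 × (29200)² = 1.118 × 10⁻⁵ × 22.4 × 852,640,000 ≈ 213,528.3 × g
Your rotor: r = 27.8 / 2 = 13.9 cm
213,528.3 = 1.118 × 10⁻⁵ × 13.9 × N²
N² = 213,528.3 / (15.5402 × 10⁻⁵) = 1,374,038,301
N ≈ √1,374,038,301 ≈ 37,068.0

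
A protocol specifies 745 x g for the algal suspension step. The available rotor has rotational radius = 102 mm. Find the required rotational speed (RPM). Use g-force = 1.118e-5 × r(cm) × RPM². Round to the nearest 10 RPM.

N ≈ 2560 RPM

r = 102 mm = 10.2 cm
RCF = 1.118 × 10⁻⁵ × r × N²
745 = 1.118 × 10⁻⁵ × 10.2 × N²
N² = 745 / (11.4036 × 10⁻⁵) = 6,533,025
N ≈ √6,533,025 ≈ 2,556.0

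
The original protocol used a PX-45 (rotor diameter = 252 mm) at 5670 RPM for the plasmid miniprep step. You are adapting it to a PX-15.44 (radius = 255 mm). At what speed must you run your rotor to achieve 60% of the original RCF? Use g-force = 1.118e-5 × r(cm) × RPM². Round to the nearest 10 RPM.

3090 RPM

Original rotor: r = 252 mm / 2 = 126 mm = 12.6 cm
RCF_original = 1.118 × 10⁻⁵ × 12.6 × (5670)² = 1.118 × 10⁻⁵ × 12.6 × 32,148,900 ≈ 4,528.8 × g
Target RCF = 0.6 × 4,528.8 ≈ 2,717.3 × g
Your rotor: r = 255 mm = 25.5 cm
2,717.3 = 1.118 × 10⁻⁵ × 25.5 × N²
N² = 2,717.3 / (28.509 × 10⁻⁵) = 9,531,376
N ≈ √9,531,376 ≈ 3,087.3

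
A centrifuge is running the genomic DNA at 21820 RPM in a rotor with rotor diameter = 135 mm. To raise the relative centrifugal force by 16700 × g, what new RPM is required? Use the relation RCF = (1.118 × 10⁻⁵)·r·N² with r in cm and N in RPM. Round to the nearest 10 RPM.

≈ 26410 RPM

r = 135 mm / 2 = 67.5 mm = 6.75 cm
Current RCF = 1.118 × 10⁻⁵ × 6.75 × (21820)² = 1.118 × 10⁻⁵ × 6.75 × 476,112,400 ≈ 35,929.8 × g
Target RCF = 35,929.8 + 16,700 = 52,629.8 × g
N² = 52,629.8 / (7.5465 × 10⁻⁵) = 697,406,745
N ≈ √697,406,745 ≈ 26,408.5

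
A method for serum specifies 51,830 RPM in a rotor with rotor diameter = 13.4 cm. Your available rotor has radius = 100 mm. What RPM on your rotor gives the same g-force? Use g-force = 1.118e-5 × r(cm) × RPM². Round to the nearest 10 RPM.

42420 RPM

Original rotor: r = 13.4 / 2 = 6.7 cm
RCF = 1.118 × 10⁻⁵ × r × N²
RCF_original = 1.118 × 10⁻⁵ × 6.7 × (51830)² = 1.118 × 10⁻⁵ × 6.7 × 2,686,348,900 ≈ 201,223.7 × g
Your rotor: r = 100 mm = 10.0 cm
201,223.7 = 1.118 × 10⁻⁵ × 10 × N²
N² = 201,223.7 / (11.18 × 10⁻⁵) = 1,799,854,204
N ≈ √1,799,854,204 ≈ 42,424.7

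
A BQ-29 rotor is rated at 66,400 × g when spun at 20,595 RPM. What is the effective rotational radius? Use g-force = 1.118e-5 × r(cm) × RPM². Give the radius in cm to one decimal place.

r ≈ 14.0 cm

RCF = 1.118 × 10⁻⁵ × r × N²
66400 = 1.118 × 10⁻⁵ × r × (20595)²
r = 66400 / (1.118 × 10⁻⁵ × 424,154,025) = 66400 / 4742.042 ≈ 14.002 cm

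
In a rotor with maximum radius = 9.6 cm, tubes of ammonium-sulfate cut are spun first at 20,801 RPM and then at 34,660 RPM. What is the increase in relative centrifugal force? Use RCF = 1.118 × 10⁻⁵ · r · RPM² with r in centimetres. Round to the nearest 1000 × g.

RCF₁ = 1.118 × 10⁻⁵ × 9.6 × (20801)² = 1.118 × 10⁻⁵ × 9.6 × 432,681,601 ≈ 46,438.9 × g
RCF₂ = 1.118 × 10⁻⁵ × 9.6 × (34660)² = 1.118 × 10⁻⁵ × 9.6 × 1,201,315,600 ≈ 128,934.8 × g
Increase = 128,934.8 − 46,438.9 = 82,495.9

82000 x g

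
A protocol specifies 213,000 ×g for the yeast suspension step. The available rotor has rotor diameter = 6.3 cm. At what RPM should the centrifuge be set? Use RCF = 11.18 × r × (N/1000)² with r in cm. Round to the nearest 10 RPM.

r = 6.3 / 2 = 3.15 cm
213,000 = 11.18 × 3.15 × (N/1000)²
(N/1000)² = 213,000 / 35.217 = 6048.215
N = 1000 × √6048.215 ≈ 77,770.3

77770 RPM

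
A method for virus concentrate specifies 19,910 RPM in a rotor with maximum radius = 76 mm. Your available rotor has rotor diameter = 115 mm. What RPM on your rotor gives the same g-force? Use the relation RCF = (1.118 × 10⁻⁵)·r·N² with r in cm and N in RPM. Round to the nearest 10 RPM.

22890 RPM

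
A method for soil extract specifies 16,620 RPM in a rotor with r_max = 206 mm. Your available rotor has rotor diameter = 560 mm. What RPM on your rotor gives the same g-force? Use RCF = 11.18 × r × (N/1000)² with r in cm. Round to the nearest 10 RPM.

Original rotor: r = 206 mm = 20.6 cm
RCF = 11.18 × r × (N/1000)²
RCF_original = 11.18 × 20.6 × (16.62)² = 11.18 × 20.6 × 276.2244 ≈ 63,616.7 × g
Your rotor: r = 560 mm / 2 = 280 mm = 28 cm
63,616.7 = 11.18 × 28 × (N/1000)²
(N/1000)² = 63,616.7 / 313.04 = 203.2223
N = 1000 × √203.2223 ≈ 14,255.6

14260 RPM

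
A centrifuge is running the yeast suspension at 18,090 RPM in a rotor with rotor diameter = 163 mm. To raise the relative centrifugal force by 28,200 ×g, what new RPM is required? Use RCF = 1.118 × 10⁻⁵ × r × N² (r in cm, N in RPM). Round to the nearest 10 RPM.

r = 163 mm / 2 = 81.5 mm = 8.15 cm
Current RCF = 1.118 × 10⁻⁵ × 8.15 × (18090)² = 1.118 × 10⁻⁵ × 8.15 × 327,248,100 ≈ 29,817.9 × g
Target RCF = 29,817.9 + 28,200 = 58,017.9 × g
N² = 58,017.9 / (9.1117 × 10⁻⁵) = 636,740,674
N ≈ √636,740,674 ≈ 25,233.7

≈ 25230 RPM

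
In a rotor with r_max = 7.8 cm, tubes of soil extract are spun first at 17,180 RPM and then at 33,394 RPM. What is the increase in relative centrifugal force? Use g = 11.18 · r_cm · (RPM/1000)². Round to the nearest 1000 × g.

RCF₁ = 11.18 × 7.8 × (17.18)² = 11.18 × 7.8 × 295.1524 ≈ 25,738.5 × g
RCF₂ = 11.18 × 7.8 × (33.394)² = 11.18 × 7.8 × 1,115.159236 ≈ 97,246.3 × g
Increase = 97,246.3 − 25,738.5 = 71,507.8

≈ 72000 × g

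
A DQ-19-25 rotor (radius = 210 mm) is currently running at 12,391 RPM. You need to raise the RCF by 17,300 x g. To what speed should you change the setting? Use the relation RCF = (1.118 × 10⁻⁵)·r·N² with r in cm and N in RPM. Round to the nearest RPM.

r = 210 mm = 21.0 cm
Current RCF = 1.118 × 10⁻⁵ × 21 × (12391)² = 1.118 × 10⁻⁵ × 21 × 153,536,881 ≈ 36,047.4 × g
Target RCF = 36,047.4 + 17,300 = 53,347.4 × g
N² = 53,347.4 / (23.478 × 10⁻⁵) = 227,222,932
N ≈ √227,222,932 ≈ 15,073.9

N₂ ≈ 15074 RPM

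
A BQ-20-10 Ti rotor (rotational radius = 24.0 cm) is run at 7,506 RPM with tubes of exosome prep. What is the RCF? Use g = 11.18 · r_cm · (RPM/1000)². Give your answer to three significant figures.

RCF = 11.18 × 24 × (7.506)² = 11.18 × 24 × 56.340036 ≈ 15,117.2 × g

RCF ≈ 15100 × g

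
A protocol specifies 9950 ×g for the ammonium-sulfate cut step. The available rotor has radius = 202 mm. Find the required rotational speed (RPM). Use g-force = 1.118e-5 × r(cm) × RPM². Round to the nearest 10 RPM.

≈ 6640 RPM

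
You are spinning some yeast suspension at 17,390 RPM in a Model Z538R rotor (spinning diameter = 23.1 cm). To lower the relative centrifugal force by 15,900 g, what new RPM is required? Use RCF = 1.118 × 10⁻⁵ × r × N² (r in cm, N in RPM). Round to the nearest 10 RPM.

≈ 13390 RPM

r = 23.1 / 2 = 11.55 cm
Current RCF = 1.118 × 10⁻⁵ × 11.55 × (17390)² = 1.118 × 10⁻⁵ × 11.55 × 302,412,100 ≈ 39,050.2 × g
Target RCF = 39,050.2 − 15,900 = 23,150.2 × g
N² = 23,150.2 / (12.9129 × 10⁻⁵) = 179,279,635
N ≈ √179,279,635 ≈ 13,389.5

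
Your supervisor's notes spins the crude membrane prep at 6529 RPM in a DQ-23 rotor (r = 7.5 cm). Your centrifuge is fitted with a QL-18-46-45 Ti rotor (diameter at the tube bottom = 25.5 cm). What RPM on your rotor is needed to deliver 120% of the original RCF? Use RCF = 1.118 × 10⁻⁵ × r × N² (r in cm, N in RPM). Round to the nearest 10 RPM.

RCF_original = 1.118 × 10⁻⁵ × 7.5 × (6529)² = 1.118 × 10⁻⁵ × 7.5 × 42,627,841 ≈ 3,574.3 × g
Target RCF = 1.2 × 3,574.3 ≈ 4,289.2 × g
Your rotor: r = 25.5 / 2 = 12.75 cm
4,289.2 = 1.118 × 10⁻⁵ × 12.75 × N²
N² = 4,289.2 / (14.2545 × 10⁻⁵) = 30,090,147
N ≈ √30,090,147 ≈ 5,485.4

5490 RPM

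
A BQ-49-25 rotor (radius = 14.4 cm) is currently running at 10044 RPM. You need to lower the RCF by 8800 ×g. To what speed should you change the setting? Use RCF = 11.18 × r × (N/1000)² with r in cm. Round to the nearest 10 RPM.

Current RCF = 11.18 × 14.4 × (10.044)² = 11.18 × 14.4 × 100.881936 ≈ 16,241.2 × g
Target RCF = 16,241.2 − 8,800 = 7,441.2 × g
(N/1000)² = 7,441.2 / 160.992 = 46.22093
N = 1000 × √46.22093 ≈ 6,798.6

N₂ ≈ 6800 RPM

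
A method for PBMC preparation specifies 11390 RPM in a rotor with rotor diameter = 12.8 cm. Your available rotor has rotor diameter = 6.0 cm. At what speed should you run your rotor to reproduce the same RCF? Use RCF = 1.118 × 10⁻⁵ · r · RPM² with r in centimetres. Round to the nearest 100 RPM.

≈ 16600 RPM

Original rotor: r = 12.8 / 2 = 6.4 cm
RCF_original = 1.118 × 10⁻⁵ × 6.4 × (11390)² = 1.118 × 10⁻⁵ × 6.4 × 129,732,100 ≈ 9,282.6 × g
Your rotor: r = 6.0 / 2 = 3 cm
9,282.6 = 1.118 × 10⁻⁵ × 3 × N²
N² = 9,282.6 / (3.354 × 10⁻⁵) = 276,762,075
N ≈ √276,762,075 ≈ 16,636.2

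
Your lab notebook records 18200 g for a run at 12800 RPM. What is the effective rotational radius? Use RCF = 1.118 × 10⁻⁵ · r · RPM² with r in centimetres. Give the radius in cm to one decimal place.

RCF = 1.118 × 10⁻⁵ × r × N²
18200 = 1.118 × 10⁻⁵ × r × (12800)²
r = 18200 / (1.118 × 10⁻⁵ × 163,840,000) = 18200 / 1831.731 ≈ 9.936 cm

≈ 9.9 cm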